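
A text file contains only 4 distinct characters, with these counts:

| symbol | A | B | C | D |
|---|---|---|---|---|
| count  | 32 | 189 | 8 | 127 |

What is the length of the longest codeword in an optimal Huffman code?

Merge the two lowest-weight nodes at each step:
C(8) + A(32) → 40
40 + D(127) → 167
167 + B(189) → 356
The first pair merged (C, A) ends up deepest, at depth 3.

3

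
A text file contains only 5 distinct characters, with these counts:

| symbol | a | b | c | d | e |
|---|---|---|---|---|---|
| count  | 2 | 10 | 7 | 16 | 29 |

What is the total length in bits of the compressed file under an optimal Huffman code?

Greedily combine the two least-frequent nodes:
combine a(2), c(7) → 9
combine 9, b(10) → 19
combine d(16), 19 → 35
combine e(29), 35 → 64
The encoded length is the sum of every internal node's weight: 9 + 19 + 35 + 64 = 127 bits.

127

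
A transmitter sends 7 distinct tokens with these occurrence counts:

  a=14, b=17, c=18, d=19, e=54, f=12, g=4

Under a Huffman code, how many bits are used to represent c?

Repeatedly merge the two smallest:
combine g(4), f(12) → 16
combine a(14), 16 → 30
combine b(17), c(18) → 35
combine d(19), 30 → 49
combine 35, 49 → 84
combine e(54), 84 → 138
c sits 3 levels below the root, so its codeword is 3 bits.

3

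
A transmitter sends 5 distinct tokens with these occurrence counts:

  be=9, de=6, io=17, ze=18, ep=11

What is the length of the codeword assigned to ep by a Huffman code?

2

Build the tree from the bottom:
combine de(6), be(9) → 15
combine ep(11), 15 → 26
combine io(17), ze(18) → 35
combine 26, 35 → 61
ep sits 2 levels below the root, so its codeword is 2 bits.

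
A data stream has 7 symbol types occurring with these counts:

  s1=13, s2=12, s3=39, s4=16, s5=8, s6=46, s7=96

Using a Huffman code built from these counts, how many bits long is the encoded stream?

Build the Huffman tree bottom-up:
combine s5(8), s2(12) → 20
combine s1(13), s4(16) → 29
combine 20, 29 → 49
combine s3(39), s6(46) → 85
combine 49, 85 → 134
combine s7(96), 134 → 230
Total encoded bits = sum of merged weights = 20 + 29 + 49 + 85 + 134 + 230 = 547.

547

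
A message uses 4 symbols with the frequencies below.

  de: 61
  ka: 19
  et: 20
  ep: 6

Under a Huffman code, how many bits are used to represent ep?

3

Repeatedly merge the two smallest:
combine ep(6), ka(19) → 25
combine et(20), 25 → 45
combine 45, de(61) → 106
ep sits 3 levels below the root, so its codeword is 3 bits.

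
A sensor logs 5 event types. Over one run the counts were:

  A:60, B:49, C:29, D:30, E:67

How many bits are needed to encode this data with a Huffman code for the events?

529

Build the Huffman tree bottom-up:
merge C(29) and D(30): 59
merge B(49) and 59: 108
merge A(60) and E(67): 127
merge 108 and 127: 235
Total encoded bits = sum of merged weights = 59 + 108 + 127 + 235 = 529.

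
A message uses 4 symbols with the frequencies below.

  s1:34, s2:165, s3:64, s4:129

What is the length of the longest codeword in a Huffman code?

3

Merge the two lowest-weight nodes at each step:
combine s1(34), s3(64) → 98
combine 98, s4(129) → 227
combine s2(165), 227 → 392
Maximum depth reached is 3.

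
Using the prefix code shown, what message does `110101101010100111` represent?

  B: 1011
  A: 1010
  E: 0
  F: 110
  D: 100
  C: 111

Read left to right; each codeword is recognised as soon as it completes (prefix code):
  110→F | 1011→B | 0→E | 1010→A | 100→D | 111→C
Decoded message: FBEADC

FBEADC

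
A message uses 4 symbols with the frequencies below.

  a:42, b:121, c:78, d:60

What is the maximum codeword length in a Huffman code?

Merge the two lowest-weight nodes at each step:
a(42) + d(60) → 102
c(78) + 102 → 180
b(121) + 180 → 301
Maximum depth reached is 3.

3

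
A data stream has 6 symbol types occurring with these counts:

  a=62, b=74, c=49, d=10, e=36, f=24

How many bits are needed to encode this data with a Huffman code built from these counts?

Merge the two smallest weights repeatedly:
merge d(10) and f(24): 34
merge 34 and e(36): 70
merge c(49) and a(62): 111
merge 70 and b(74): 144
merge 111 and 144: 255
Each symbol's bit-cost is frequency × depth; summing gives 614 bits (equivalently 34 + 70 + 111 + 144 + 255).

614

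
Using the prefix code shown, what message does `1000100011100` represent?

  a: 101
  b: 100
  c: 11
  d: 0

bdbdcb

Read left to right; each codeword is recognised as soon as it completes (prefix code):
  100→b | 0→d | 100→b | 0→d | 11→c | 100→b
Decoded message: bdbdcb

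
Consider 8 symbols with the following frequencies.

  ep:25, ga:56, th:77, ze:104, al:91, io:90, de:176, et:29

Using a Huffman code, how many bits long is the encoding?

Greedily combine the two least-frequent nodes:
ep(25) + et(29) → 54
54 + ga(56) → 110
th(77) + io(90) → 167
al(91) + ze(104) → 195
110 + 167 → 277
de(176) + 195 → 371
277 + 371 → 648
Total encoded bits = sum of merged weights = 54 + 110 + 167 + 195 + 277 + 371 + 648 = 1822.

1822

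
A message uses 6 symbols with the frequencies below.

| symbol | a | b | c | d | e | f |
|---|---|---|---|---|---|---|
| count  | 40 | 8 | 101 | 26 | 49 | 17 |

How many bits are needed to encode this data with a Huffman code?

546

Build the Huffman tree bottom-up:
b(8) + f(17) → 25
25 + d(26) → 51
a(40) + e(49) → 89
51 + 89 → 140
c(101) + 140 → 241
The encoded length is the sum of every internal node's weight: 25 + 51 + 89 + 140 + 241 = 546 bits.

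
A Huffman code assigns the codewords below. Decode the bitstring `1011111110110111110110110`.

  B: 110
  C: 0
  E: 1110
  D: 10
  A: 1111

DAEBADBB

Read left to right; each codeword is recognised as soon as it completes (prefix code):
  10→D | 1111→A | 1110→E | 110→B | 1111→A | 10→D | 110→B | 110→B
Decoded message: DAEBADBB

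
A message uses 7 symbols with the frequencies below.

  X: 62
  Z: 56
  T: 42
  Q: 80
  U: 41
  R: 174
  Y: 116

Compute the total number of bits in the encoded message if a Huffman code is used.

Merge the two smallest weights repeatedly:
U(41) + T(42) → 83
Z(56) + X(62) → 118
Q(80) + 83 → 163
Y(116) + 118 → 234
163 + R(174) → 337
234 + 337 → 571
The encoded length is the sum of every internal node's weight: 83 + 118 + 163 + 234 + 337 + 571 = 1506 bits.

1506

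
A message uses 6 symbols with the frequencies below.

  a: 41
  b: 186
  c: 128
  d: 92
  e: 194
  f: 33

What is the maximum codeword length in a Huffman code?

Merge the two lowest-weight nodes at each step:
merge f(33) and a(41): 74
merge 74 and d(92): 166
merge c(128) and 166: 294
merge b(186) and e(194): 380
merge 294 and 380: 674
The rarest symbols sit at the bottom; the longest codeword is 4 bits.

4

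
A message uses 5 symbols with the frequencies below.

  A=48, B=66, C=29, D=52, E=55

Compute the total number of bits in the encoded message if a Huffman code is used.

577

Greedily combine the two least-frequent nodes:
C(29) + A(48) → 77
D(52) + E(55) → 107
B(66) + 77 → 143
107 + 143 → 250
Total encoded bits = sum of merged weights = 77 + 107 + 143 + 250 = 577.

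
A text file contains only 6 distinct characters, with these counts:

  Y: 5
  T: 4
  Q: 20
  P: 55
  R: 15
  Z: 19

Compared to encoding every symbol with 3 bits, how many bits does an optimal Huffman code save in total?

Fixed-length: 3 bits × 118 symbols = 354 bits.
Huffman merges:
combine T(4), Y(5) → 9
combine 9, R(15) → 24
combine Z(19), Q(20) → 39
combine 24, 39 → 63
combine P(55), 63 → 118
Huffman total = 9 + 24 + 39 + 63 + 118 = 253 bits.
Saving = 354 − 253 = 101 bits.

101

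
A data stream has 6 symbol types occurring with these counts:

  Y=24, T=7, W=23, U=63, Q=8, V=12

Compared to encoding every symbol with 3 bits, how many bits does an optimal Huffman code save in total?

Fixed-length: 3 bits × 137 symbols = 411 bits.
Huffman merges:
merge T(7) and Q(8): 15
merge V(12) and 15: 27
merge W(23) and Y(24): 47
merge 27 and 47: 74
merge U(63) and 74: 137
Huffman total = 15 + 27 + 47 + 74 + 137 = 300 bits.
Saving = 411 − 300 = 111 bits.

111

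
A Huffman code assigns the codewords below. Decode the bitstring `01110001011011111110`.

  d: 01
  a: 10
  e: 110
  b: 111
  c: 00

Read left to right; each codeword is recognised as soon as it completes (prefix code):
  01→d | 110→e | 00→c | 10→a | 110→e | 111→b | 111→b | 10→a
Decoded message: decaebba

decaebba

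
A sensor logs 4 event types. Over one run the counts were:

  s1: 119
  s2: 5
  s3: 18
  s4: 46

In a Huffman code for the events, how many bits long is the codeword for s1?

Build the tree from the bottom:
s2(5) + s3(18) → 23
23 + s4(46) → 69
69 + s1(119) → 188
s1 is merged only at the final step, so code length = 1.

1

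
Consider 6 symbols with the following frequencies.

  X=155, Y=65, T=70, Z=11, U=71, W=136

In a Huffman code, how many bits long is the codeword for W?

Huffman merges, smallest pair first:
merge Z(11) and Y(65): 76
merge T(70) and U(71): 141
merge 76 and W(136): 212
merge 141 and X(155): 296
merge 212 and 296: 508
W sits 2 levels below the root, so its codeword is 2 bits.

2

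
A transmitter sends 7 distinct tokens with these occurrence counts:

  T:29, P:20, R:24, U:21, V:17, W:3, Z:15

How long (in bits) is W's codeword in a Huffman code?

4

Repeatedly merge the two smallest:
combine W(3), Z(15) → 18
combine V(17), 18 → 35
combine P(20), U(21) → 41
combine R(24), T(29) → 53
combine 35, 41 → 76
combine 53, 76 → 129
The subtree containing W is merged 4 times, so code length = 4.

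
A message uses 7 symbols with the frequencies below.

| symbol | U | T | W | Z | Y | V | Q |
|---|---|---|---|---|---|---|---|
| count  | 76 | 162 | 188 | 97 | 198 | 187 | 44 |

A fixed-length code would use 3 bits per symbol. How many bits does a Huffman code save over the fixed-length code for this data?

Fixed-length: 3 bits × 952 symbols = 2856 bits.
Huffman merges:
Q(44) + U(76) → 120
Z(97) + 120 → 217
T(162) + V(187) → 349
W(188) + Y(198) → 386
217 + 349 → 566
386 + 566 → 952
Huffman total = 120 + 217 + 349 + 386 + 566 + 952 = 2590 bits.
Saving = 2856 − 2590 = 266 bits.

266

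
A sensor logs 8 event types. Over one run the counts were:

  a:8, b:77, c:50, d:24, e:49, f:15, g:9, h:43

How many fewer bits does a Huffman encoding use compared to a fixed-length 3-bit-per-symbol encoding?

Fixed-length: 3 bits × 275 symbols = 825 bits.
Huffman merges:
merge a(8) and g(9): 17
merge f(15) and 17: 32
merge d(24) and 32: 56
merge h(43) and e(49): 92
merge c(50) and 56: 106
merge b(77) and 92: 169
merge 106 and 169: 275
Huffman total = 17 + 32 + 56 + 92 + 106 + 169 + 275 = 747 bits.
Saving = 825 − 747 = 78 bits.

78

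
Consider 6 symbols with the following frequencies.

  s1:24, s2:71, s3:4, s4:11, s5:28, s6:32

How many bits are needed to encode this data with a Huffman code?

Merge the two smallest weights repeatedly:
merge s3(4) and s4(11): 15
merge 15 and s1(24): 39
merge s5(28) and s6(32): 60
merge 39 and 60: 99
merge s2(71) and 99: 170
The encoded length is the sum of every internal node's weight: 15 + 39 + 60 + 99 + 170 = 383 bits.

383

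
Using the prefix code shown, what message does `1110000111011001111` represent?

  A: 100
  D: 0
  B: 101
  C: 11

Read left to right; each codeword is recognised as soon as it completes (prefix code):
  11→C | 100→A | 0→D | 0→D | 11→C | 101→B | 100→A | 11→C | 11→C
Decoded message: CADDCBACC

CADDCBACC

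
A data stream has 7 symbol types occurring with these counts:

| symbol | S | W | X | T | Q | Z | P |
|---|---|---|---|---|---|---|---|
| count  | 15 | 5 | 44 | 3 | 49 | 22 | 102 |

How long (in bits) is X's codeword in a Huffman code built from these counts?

Repeatedly merge the two smallest:
combine T(3), W(5) → 8
combine 8, S(15) → 23
combine Z(22), 23 → 45
combine X(44), 45 → 89
combine Q(49), 89 → 138
combine P(102), 138 → 240
X's leaf is at depth 3, giving a 3-bit codeword.

3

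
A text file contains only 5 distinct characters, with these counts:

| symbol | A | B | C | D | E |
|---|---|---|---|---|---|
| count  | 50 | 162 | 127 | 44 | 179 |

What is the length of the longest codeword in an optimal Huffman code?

Merge the two lowest-weight nodes at each step:
merge D(44) and A(50): 94
merge 94 and C(127): 221
merge B(162) and E(179): 341
merge 221 and 341: 562
The first pair merged (D, A) ends up deepest, at depth 3.

3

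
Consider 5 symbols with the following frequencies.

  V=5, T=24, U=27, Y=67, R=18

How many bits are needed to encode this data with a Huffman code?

285

Merge the two smallest weights repeatedly:
V(5) + R(18) → 23
23 + T(24) → 47
U(27) + 47 → 74
Y(67) + 74 → 141
Each symbol's bit-cost is frequency × depth; summing gives 285 bits (equivalently 23 + 47 + 74 + 141).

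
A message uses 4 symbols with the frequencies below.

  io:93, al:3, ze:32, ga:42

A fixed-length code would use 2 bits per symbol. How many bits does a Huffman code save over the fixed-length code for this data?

Fixed-length: 2 bits × 170 symbols = 340 bits.
Huffman merges:
merge al(3) and ze(32): 35
merge 35 and ga(42): 77
merge 77 and io(93): 170
Huffman total = 35 + 77 + 170 = 282 bits.
Saving = 340 − 282 = 58 bits.

58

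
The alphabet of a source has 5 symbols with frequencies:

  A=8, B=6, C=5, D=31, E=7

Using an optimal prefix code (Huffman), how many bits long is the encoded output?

Greedily combine the two least-frequent nodes:
merge C(5) and B(6): 11
merge E(7) and A(8): 15
merge 11 and 15: 26
merge 26 and D(31): 57
Total encoded bits = sum of merged weights = 11 + 15 + 26 + 57 = 109.

109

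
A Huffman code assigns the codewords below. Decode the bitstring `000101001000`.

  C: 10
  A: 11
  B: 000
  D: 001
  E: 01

Read left to right; each codeword is recognised as soon as it completes (prefix code):
  000→B | 10→C | 10→C | 01→E | 000→B
Decoded message: BCCEB

BCCEB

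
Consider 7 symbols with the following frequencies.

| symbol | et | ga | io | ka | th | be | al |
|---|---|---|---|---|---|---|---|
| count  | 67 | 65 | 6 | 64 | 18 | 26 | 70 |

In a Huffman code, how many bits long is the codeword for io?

Build the tree from the bottom:
io(6) + th(18) → 24
24 + be(26) → 50
50 + ka(64) → 114
ga(65) + et(67) → 132
al(70) + 114 → 184
132 + 184 → 316
io sits 5 levels below the root, so its codeword is 5 bits.

5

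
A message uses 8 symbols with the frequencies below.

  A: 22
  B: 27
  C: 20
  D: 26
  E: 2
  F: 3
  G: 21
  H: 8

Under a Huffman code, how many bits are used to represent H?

Huffman merges, smallest pair first:
E(2) + F(3) → 5
5 + H(8) → 13
13 + C(20) → 33
G(21) + A(22) → 43
D(26) + B(27) → 53
33 + 43 → 76
53 + 76 → 129
The subtree containing H is merged 4 times, so code length = 4.

4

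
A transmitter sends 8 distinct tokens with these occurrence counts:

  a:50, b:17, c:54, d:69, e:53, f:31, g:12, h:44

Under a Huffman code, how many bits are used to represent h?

Build the tree from the bottom:
combine g(12), b(17) → 29
combine 29, f(31) → 60
combine h(44), a(50) → 94
combine e(53), c(54) → 107
combine 60, d(69) → 129
combine 94, 107 → 201
combine 129, 201 → 330
h sits 3 levels below the root, so its codeword is 3 bits.

3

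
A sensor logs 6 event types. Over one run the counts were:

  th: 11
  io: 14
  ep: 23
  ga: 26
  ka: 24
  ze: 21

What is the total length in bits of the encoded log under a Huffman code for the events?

307

Build the Huffman tree bottom-up:
merge th(11) and io(14): 25
merge ze(21) and ep(23): 44
merge ka(24) and 25: 49
merge ga(26) and 44: 70
merge 49 and 70: 119
Total encoded bits = sum of merged weights = 25 + 44 + 49 + 70 + 119 = 307.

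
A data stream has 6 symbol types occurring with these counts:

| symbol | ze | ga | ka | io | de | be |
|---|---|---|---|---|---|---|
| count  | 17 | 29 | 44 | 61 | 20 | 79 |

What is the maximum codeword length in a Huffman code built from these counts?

4

Merge the two lowest-weight nodes at each step:
merge ze(17) and de(20): 37
merge ga(29) and 37: 66
merge ka(44) and io(61): 105
merge 66 and be(79): 145
merge 105 and 145: 250
Maximum depth reached is 4.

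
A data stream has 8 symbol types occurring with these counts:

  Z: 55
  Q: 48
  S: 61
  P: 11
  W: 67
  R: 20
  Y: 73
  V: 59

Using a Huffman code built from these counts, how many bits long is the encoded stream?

1140

Merge the two smallest weights repeatedly:
combine P(11), R(20) → 31
combine 31, Q(48) → 79
combine Z(55), V(59) → 114
combine S(61), W(67) → 128
combine Y(73), 79 → 152
combine 114, 128 → 242
combine 152, 242 → 394
Total encoded bits = sum of merged weights = 31 + 79 + 114 + 128 + 152 + 242 + 394 = 1140.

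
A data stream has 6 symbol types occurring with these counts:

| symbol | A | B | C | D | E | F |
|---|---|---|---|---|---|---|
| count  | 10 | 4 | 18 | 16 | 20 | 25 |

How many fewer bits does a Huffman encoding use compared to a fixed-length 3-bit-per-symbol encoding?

49

Fixed-length: 3 bits × 93 symbols = 279 bits.
Huffman merges:
combine B(4), A(10) → 14
combine 14, D(16) → 30
combine C(18), E(20) → 38
combine F(25), 30 → 55
combine 38, 55 → 93
Huffman total = 14 + 30 + 38 + 55 + 93 = 230 bits.
Saving = 279 − 230 = 49 bits.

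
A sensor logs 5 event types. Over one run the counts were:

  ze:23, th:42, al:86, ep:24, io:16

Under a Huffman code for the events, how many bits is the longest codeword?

4

Merge the two lowest-weight nodes at each step:
merge io(16) and ze(23): 39
merge ep(24) and 39: 63
merge th(42) and 63: 105
merge al(86) and 105: 191
Maximum depth reached is 4.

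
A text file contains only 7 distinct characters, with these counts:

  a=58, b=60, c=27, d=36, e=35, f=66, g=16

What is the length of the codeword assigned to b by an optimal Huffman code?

Huffman merges, smallest pair first:
combine g(16), c(27) → 43
combine e(35), d(36) → 71
combine 43, a(58) → 101
combine b(60), f(66) → 126
combine 71, 101 → 172
combine 126, 172 → 298
b's leaf is at depth 2, giving a 2-bit codeword.

2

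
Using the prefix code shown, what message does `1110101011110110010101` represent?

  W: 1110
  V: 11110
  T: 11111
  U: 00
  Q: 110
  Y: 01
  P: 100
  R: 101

WRYWQYYY

Read left to right; each codeword is recognised as soon as it completes (prefix code):
  1110→W | 101→R | 01→Y | 1110→W | 110→Q | 01→Y | 01→Y | 01→Y
Decoded message: WRYWQYYY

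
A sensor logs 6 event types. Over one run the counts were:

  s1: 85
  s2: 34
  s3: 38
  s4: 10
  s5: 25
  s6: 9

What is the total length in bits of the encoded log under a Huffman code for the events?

452

Greedily combine the two least-frequent nodes:
s6(9) + s4(10) → 19
19 + s5(25) → 44
s2(34) + s3(38) → 72
44 + 72 → 116
s1(85) + 116 → 201
Each symbol's bit-cost is frequency × depth; summing gives 452 bits (equivalently 19 + 44 + 72 + 116 + 201).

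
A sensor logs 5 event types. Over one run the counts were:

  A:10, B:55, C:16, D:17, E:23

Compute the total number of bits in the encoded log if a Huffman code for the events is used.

Greedily combine the two least-frequent nodes:
combine A(10), C(16) → 26
combine D(17), E(23) → 40
combine 26, 40 → 66
combine B(55), 66 → 121
Total encoded bits = sum of merged weights = 26 + 40 + 66 + 121 = 253.

253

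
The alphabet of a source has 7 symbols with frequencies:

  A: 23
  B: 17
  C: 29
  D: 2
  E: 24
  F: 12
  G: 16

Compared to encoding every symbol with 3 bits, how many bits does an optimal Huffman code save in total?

39

Fixed-length: 3 bits × 123 symbols = 369 bits.
Huffman merges:
D(2) + F(12) → 14
14 + G(16) → 30
B(17) + A(23) → 40
E(24) + C(29) → 53
30 + 40 → 70
53 + 70 → 123
Huffman total = 14 + 30 + 40 + 53 + 70 + 123 = 330 bits.
Saving = 369 − 330 = 39 bits.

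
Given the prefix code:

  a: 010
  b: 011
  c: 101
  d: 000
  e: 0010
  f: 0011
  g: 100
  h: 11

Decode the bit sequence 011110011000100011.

bhfdgb

Read left to right; each codeword is recognised as soon as it completes (prefix code):
  011→b | 11→h | 0011→f | 000→d | 100→g | 011→b
Decoded message: bhfdgb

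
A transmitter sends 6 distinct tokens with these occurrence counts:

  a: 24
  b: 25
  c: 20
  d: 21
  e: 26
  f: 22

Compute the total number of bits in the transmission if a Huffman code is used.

363

Build the Huffman tree bottom-up:
combine c(20), d(21) → 41
combine f(22), a(24) → 46
combine b(25), e(26) → 51
combine 41, 46 → 87
combine 51, 87 → 138
Each symbol's bit-cost is frequency × depth; summing gives 363 bits (equivalently 41 + 46 + 51 + 87 + 138).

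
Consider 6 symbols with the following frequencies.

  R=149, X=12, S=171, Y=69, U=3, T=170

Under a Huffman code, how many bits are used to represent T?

Repeatedly merge the two smallest:
combine U(3), X(12) → 15
combine 15, Y(69) → 84
combine 84, R(149) → 233
combine T(170), S(171) → 341
combine 233, 341 → 574
T sits 2 levels below the root, so its codeword is 2 bits.

2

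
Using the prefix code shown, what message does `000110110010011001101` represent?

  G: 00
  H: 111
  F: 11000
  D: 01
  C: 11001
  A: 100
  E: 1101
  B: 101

Read left to right; each codeword is recognised as soon as it completes (prefix code):
  00→G | 01→D | 101→B | 100→A | 100→A | 11001→C | 101→B
Decoded message: GDBAACB

GDBAACB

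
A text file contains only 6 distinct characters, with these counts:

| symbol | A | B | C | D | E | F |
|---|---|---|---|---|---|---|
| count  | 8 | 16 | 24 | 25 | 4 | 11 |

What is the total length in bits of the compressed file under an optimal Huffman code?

Greedily combine the two least-frequent nodes:
E(4) + A(8) → 12
F(11) + 12 → 23
B(16) + 23 → 39
C(24) + D(25) → 49
39 + 49 → 88
The encoded length is the sum of every internal node's weight: 12 + 23 + 39 + 49 + 88 = 211 bits.

211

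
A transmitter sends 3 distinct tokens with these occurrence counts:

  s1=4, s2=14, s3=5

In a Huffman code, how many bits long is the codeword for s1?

2

Build the tree from the bottom:
merge s1(4) and s3(5): 9
merge 9 and s2(14): 23
s1 sits 2 levels below the root, so its codeword is 2 bits.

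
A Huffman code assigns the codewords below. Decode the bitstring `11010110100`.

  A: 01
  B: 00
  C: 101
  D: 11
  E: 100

Read left to right; each codeword is recognised as soon as it completes (prefix code):
  11→D | 01→A | 01→A | 101→C | 00→B
Decoded message: DAACB

DAACB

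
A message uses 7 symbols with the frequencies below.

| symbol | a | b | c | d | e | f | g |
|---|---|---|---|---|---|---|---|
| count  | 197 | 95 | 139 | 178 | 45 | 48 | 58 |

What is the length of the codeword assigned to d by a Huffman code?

Repeatedly merge the two smallest:
e(45) + f(48) → 93
g(58) + 93 → 151
b(95) + c(139) → 234
151 + d(178) → 329
a(197) + 234 → 431
329 + 431 → 760
d's leaf is at depth 2, giving a 2-bit codeword.

2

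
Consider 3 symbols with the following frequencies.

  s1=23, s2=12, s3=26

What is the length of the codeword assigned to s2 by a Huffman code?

2

Huffman merges, smallest pair first:
combine s2(12), s1(23) → 35
combine s3(26), 35 → 61
The subtree containing s2 is merged 2 times, so code length = 2.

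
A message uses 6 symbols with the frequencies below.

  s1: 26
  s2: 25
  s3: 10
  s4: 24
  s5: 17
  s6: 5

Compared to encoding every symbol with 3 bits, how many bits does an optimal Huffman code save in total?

Fixed-length: 3 bits × 107 symbols = 321 bits.
Huffman merges:
s6(5) + s3(10) → 15
15 + s5(17) → 32
s4(24) + s2(25) → 49
s1(26) + 32 → 58
49 + 58 → 107
Huffman total = 15 + 32 + 49 + 58 + 107 = 261 bits.
Saving = 321 − 261 = 60 bits.

60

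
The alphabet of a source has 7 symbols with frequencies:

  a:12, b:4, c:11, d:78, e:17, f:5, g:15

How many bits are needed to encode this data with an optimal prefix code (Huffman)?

Build the Huffman tree bottom-up:
b(4) + f(5) → 9
9 + c(11) → 20
a(12) + g(15) → 27
e(17) + 20 → 37
27 + 37 → 64
64 + d(78) → 142
The encoded length is the sum of every internal node's weight: 9 + 20 + 27 + 37 + 64 + 142 = 299 bits.

299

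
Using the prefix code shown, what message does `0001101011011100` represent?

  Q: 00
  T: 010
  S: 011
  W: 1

QSTWWSWQ

Read left to right; each codeword is recognised as soon as it completes (prefix code):
  00→Q | 011→S | 010→T | 1→W | 1→W | 011→S | 1→W | 00→Q
Decoded message: QSTWWSWQ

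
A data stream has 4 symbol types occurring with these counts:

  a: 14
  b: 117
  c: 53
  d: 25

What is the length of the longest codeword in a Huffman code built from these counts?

3

Merge the two lowest-weight nodes at each step:
merge a(14) and d(25): 39
merge 39 and c(53): 92
merge 92 and b(117): 209
The first pair merged (a, d) ends up deepest, at depth 3.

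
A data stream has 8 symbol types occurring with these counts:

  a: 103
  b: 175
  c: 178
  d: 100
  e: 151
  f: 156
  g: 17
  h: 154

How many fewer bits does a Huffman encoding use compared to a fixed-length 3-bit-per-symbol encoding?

Fixed-length: 3 bits × 1034 symbols = 3102 bits.
Huffman merges:
g(17) + d(100) → 117
a(103) + 117 → 220
e(151) + h(154) → 305
f(156) + b(175) → 331
c(178) + 220 → 398
305 + 331 → 636
398 + 636 → 1034
Huffman total = 117 + 220 + 305 + 331 + 398 + 636 + 1034 = 3041 bits.
Saving = 3102 − 3041 = 61 bits.

61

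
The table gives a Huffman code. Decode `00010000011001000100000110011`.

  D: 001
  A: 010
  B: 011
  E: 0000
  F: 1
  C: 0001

CEBDCEBDF

Read left to right; each codeword is recognised as soon as it completes (prefix code):
  0001→C | 0000→E | 011→B | 001→D | 0001→C | 0000→E | 011→B | 001→D | 1→F
Decoded message: CEBDCEBDF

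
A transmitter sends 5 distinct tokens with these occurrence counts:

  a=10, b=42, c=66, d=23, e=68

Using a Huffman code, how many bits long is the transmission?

Merge the two smallest weights repeatedly:
merge a(10) and d(23): 33
merge 33 and b(42): 75
merge c(66) and e(68): 134
merge 75 and 134: 209
The encoded length is the sum of every internal node's weight: 33 + 75 + 134 + 209 = 451 bits.

451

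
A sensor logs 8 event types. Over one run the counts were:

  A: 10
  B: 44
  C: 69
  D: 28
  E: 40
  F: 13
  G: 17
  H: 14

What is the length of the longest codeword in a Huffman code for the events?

Merge the two lowest-weight nodes at each step:
merge A(10) and F(13): 23
merge H(14) and G(17): 31
merge 23 and D(28): 51
merge 31 and E(40): 71
merge B(44) and 51: 95
merge C(69) and 71: 140
merge 95 and 140: 235
The rarest symbols sit at the bottom; the longest codeword is 4 bits.

4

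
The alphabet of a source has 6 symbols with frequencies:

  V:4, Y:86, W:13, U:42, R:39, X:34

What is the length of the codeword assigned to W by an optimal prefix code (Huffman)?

4

Build the tree from the bottom:
combine V(4), W(13) → 17
combine 17, X(34) → 51
combine R(39), U(42) → 81
combine 51, 81 → 132
combine Y(86), 132 → 218
W's leaf is at depth 4, giving a 4-bit codeword.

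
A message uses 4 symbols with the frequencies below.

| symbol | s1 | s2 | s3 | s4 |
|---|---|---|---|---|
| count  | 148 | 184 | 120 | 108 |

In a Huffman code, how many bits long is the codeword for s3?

2

Build the tree from the bottom:
combine s4(108), s3(120) → 228
combine s1(148), s2(184) → 332
combine 228, 332 → 560
The subtree containing s3 is merged 2 times, so code length = 2.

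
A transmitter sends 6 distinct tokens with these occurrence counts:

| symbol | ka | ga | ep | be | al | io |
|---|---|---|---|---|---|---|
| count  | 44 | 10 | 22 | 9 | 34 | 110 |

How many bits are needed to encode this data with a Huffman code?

Greedily combine the two least-frequent nodes:
be(9) + ga(10) → 19
19 + ep(22) → 41
al(34) + 41 → 75
ka(44) + 75 → 119
io(110) + 119 → 229
The encoded length is the sum of every internal node's weight: 19 + 41 + 75 + 119 + 229 = 483 bits.

483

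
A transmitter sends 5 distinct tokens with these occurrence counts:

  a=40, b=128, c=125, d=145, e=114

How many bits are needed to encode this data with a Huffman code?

1258

Build the Huffman tree bottom-up:
merge a(40) and e(114): 154
merge c(125) and b(128): 253
merge d(145) and 154: 299
merge 253 and 299: 552
Each symbol's bit-cost is frequency × depth; summing gives 1258 bits (equivalently 154 + 253 + 299 + 552).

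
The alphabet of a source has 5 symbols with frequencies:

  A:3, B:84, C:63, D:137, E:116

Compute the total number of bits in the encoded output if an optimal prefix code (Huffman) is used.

Greedily combine the two least-frequent nodes:
combine A(3), C(63) → 66
combine 66, B(84) → 150
combine E(116), D(137) → 253
combine 150, 253 → 403
Total encoded bits = sum of merged weights = 66 + 150 + 253 + 403 = 872.

872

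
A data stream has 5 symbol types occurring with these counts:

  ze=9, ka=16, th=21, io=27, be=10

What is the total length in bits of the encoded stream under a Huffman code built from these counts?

Greedily combine the two least-frequent nodes:
combine ze(9), be(10) → 19
combine ka(16), 19 → 35
combine th(21), io(27) → 48
combine 35, 48 → 83
Each symbol's bit-cost is frequency × depth; summing gives 185 bits (equivalently 19 + 35 + 48 + 83).

185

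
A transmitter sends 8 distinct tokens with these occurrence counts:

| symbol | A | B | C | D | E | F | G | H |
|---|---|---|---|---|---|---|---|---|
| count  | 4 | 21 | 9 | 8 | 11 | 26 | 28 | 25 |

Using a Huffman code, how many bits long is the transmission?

374

Greedily combine the two least-frequent nodes:
combine A(4), D(8) → 12
combine C(9), E(11) → 20
combine 12, 20 → 32
combine B(21), H(25) → 46
combine F(26), G(28) → 54
combine 32, 46 → 78
combine 54, 78 → 132
Each symbol's bit-cost is frequency × depth; summing gives 374 bits (equivalently 12 + 20 + 32 + 46 + 54 + 78 + 132).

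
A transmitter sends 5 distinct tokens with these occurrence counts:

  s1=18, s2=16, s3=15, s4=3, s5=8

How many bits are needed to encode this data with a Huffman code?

Greedily combine the two least-frequent nodes:
s4(3) + s5(8) → 11
11 + s3(15) → 26
s2(16) + s1(18) → 34
26 + 34 → 60
The encoded length is the sum of every internal node's weight: 11 + 26 + 34 + 60 = 131 bits.

131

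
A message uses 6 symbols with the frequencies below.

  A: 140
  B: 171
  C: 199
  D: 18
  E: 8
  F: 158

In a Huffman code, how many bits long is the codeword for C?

Huffman merges, smallest pair first:
combine E(8), D(18) → 26
combine 26, A(140) → 166
combine F(158), 166 → 324
combine B(171), C(199) → 370
combine 324, 370 → 694
C sits 2 levels below the root, so its codeword is 2 bits.

2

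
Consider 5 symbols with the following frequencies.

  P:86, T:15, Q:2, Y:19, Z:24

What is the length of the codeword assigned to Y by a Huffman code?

3

Build the tree from the bottom:
Q(2) + T(15) → 17
17 + Y(19) → 36
Z(24) + 36 → 60
60 + P(86) → 146
Y sits 3 levels below the root, so its codeword is 3 bits.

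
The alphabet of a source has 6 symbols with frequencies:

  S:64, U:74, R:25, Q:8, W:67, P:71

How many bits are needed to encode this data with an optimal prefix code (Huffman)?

748

Build the Huffman tree bottom-up:
merge Q(8) and R(25): 33
merge 33 and S(64): 97
merge W(67) and P(71): 138
merge U(74) and 97: 171
merge 138 and 171: 309
Each symbol's bit-cost is frequency × depth; summing gives 748 bits (equivalently 33 + 97 + 138 + 171 + 309).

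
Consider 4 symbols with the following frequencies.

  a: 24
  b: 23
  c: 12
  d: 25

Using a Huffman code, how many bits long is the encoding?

Greedily combine the two least-frequent nodes:
combine c(12), b(23) → 35
combine a(24), d(25) → 49
combine 35, 49 → 84
Each symbol's bit-cost is frequency × depth; summing gives 168 bits (equivalently 35 + 49 + 84).

168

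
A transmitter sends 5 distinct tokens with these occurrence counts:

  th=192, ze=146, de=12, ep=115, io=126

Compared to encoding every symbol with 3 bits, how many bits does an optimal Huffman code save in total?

Fixed-length: 3 bits × 591 symbols = 1773 bits.
Huffman merges:
combine de(12), ep(115) → 127
combine io(126), 127 → 253
combine ze(146), th(192) → 338
combine 253, 338 → 591
Huffman total = 127 + 253 + 338 + 591 = 1309 bits.
Saving = 1773 − 1309 = 464 bits.

464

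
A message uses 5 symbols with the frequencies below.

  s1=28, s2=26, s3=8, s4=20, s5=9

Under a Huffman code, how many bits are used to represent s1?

Repeatedly merge the two smallest:
merge s3(8) and s5(9): 17
merge 17 and s4(20): 37
merge s2(26) and s1(28): 54
merge 37 and 54: 91
s1 sits 2 levels below the root, so its codeword is 2 bits.

2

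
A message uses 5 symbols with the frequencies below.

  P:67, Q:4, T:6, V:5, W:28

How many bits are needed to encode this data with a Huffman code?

Build the Huffman tree bottom-up:
merge Q(4) and V(5): 9
merge T(6) and 9: 15
merge 15 and W(28): 43
merge 43 and P(67): 110
Total encoded bits = sum of merged weights = 9 + 15 + 43 + 110 = 177.

177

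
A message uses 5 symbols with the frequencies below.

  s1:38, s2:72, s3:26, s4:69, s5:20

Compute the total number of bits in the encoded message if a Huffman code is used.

Greedily combine the two least-frequent nodes:
s5(20) + s3(26) → 46
s1(38) + 46 → 84
s4(69) + s2(72) → 141
84 + 141 → 225
The encoded length is the sum of every internal node's weight: 46 + 84 + 141 + 225 = 496 bits.

496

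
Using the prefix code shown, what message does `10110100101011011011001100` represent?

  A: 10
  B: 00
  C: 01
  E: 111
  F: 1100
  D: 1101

ADBAADAFF

Read left to right; each codeword is recognised as soon as it completes (prefix code):
  10→A | 1101→D | 00→B | 10→A | 10→A | 1101→D | 10→A | 1100→F | 1100→F
Decoded message: ADBAADAFF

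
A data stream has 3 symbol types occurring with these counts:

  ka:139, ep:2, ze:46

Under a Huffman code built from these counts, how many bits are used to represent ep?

2

Repeatedly merge the two smallest:
combine ep(2), ze(46) → 48
combine 48, ka(139) → 187
ep sits 2 levels below the root, so its codeword is 2 bits.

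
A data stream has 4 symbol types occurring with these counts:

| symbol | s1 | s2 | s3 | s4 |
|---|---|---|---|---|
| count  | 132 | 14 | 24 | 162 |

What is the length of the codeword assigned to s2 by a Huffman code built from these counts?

3

Huffman merges, smallest pair first:
s2(14) + s3(24) → 38
38 + s1(132) → 170
s4(162) + 170 → 332
s2 sits 3 levels below the root, so its codeword is 3 bits.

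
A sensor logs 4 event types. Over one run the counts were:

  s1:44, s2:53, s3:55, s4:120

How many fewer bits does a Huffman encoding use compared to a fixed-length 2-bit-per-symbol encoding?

23

Fixed-length: 2 bits × 272 symbols = 544 bits.
Huffman merges:
combine s1(44), s2(53) → 97
combine s3(55), 97 → 152
combine s4(120), 152 → 272
Huffman total = 97 + 152 + 272 = 521 bits.
Saving = 544 − 521 = 23 bits.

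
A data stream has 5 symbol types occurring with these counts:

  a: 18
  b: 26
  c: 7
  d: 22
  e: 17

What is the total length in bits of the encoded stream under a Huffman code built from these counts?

204

Build the Huffman tree bottom-up:
c(7) + e(17) → 24
a(18) + d(22) → 40
24 + b(26) → 50
40 + 50 → 90
Total encoded bits = sum of merged weights = 24 + 40 + 50 + 90 = 204.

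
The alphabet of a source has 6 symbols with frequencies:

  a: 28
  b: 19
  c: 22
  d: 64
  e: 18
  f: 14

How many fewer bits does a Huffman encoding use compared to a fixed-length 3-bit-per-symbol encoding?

Fixed-length: 3 bits × 165 symbols = 495 bits.
Huffman merges:
combine f(14), e(18) → 32
combine b(19), c(22) → 41
combine a(28), 32 → 60
combine 41, 60 → 101
combine d(64), 101 → 165
Huffman total = 32 + 41 + 60 + 101 + 165 = 399 bits.
Saving = 495 − 399 = 96 bits.

96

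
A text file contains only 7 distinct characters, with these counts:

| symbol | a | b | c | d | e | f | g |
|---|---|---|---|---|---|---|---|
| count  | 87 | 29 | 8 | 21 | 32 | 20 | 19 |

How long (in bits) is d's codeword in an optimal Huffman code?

4

Huffman merges, smallest pair first:
c(8) + g(19) → 27
f(20) + d(21) → 41
27 + b(29) → 56
e(32) + 41 → 73
56 + 73 → 129
a(87) + 129 → 216
d's leaf is at depth 4, giving a 4-bit codeword.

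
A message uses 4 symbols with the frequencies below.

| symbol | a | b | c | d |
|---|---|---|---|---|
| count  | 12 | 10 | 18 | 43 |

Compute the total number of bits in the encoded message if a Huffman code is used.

145

Merge the two smallest weights repeatedly:
b(10) + a(12) → 22
c(18) + 22 → 40
40 + d(43) → 83
The encoded length is the sum of every internal node's weight: 22 + 40 + 83 = 145 bits.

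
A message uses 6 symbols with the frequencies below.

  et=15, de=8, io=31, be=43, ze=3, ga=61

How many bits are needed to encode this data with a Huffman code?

355

Build the Huffman tree bottom-up:
combine ze(3), de(8) → 11
combine 11, et(15) → 26
combine 26, io(31) → 57
combine be(43), 57 → 100
combine ga(61), 100 → 161
Each symbol's bit-cost is frequency × depth; summing gives 355 bits (equivalently 11 + 26 + 57 + 100 + 161).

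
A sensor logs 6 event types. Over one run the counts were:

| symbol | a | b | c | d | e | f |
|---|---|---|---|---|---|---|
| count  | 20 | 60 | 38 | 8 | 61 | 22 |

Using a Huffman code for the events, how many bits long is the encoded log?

496

Greedily combine the two least-frequent nodes:
combine d(8), a(20) → 28
combine f(22), 28 → 50
combine c(38), 50 → 88
combine b(60), e(61) → 121
combine 88, 121 → 209
Total encoded bits = sum of merged weights = 28 + 50 + 88 + 121 + 209 = 496.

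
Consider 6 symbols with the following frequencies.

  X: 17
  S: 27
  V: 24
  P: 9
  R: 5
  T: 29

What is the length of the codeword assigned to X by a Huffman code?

3

Huffman merges, smallest pair first:
R(5) + P(9) → 14
14 + X(17) → 31
V(24) + S(27) → 51
T(29) + 31 → 60
51 + 60 → 111
The subtree containing X is merged 3 times, so code length = 3.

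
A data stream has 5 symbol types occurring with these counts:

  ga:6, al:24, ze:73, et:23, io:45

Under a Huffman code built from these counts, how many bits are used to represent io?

2

Build the tree from the bottom:
ga(6) + et(23) → 29
al(24) + 29 → 53
io(45) + 53 → 98
ze(73) + 98 → 171
The subtree containing io is merged 2 times, so code length = 2.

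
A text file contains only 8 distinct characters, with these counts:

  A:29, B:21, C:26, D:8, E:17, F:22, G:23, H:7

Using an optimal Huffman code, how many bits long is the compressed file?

Build the Huffman tree bottom-up:
H(7) + D(8) → 15
15 + E(17) → 32
B(21) + F(22) → 43
G(23) + C(26) → 49
A(29) + 32 → 61
43 + 49 → 92
61 + 92 → 153
Each symbol's bit-cost is frequency × depth; summing gives 445 bits (equivalently 15 + 32 + 43 + 49 + 61 + 92 + 153).

445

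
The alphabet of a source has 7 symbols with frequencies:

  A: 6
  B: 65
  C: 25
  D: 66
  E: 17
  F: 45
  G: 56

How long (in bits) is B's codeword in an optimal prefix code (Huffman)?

2

Huffman merges, smallest pair first:
combine A(6), E(17) → 23
combine 23, C(25) → 48
combine F(45), 48 → 93
combine G(56), B(65) → 121
combine D(66), 93 → 159
combine 121, 159 → 280
B's leaf is at depth 2, giving a 2-bit codeword.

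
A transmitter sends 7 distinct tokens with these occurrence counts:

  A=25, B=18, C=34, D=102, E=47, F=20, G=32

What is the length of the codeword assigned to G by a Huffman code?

Build the tree from the bottom:
merge B(18) and F(20): 38
merge A(25) and G(32): 57
merge C(34) and 38: 72
merge E(47) and 57: 104
merge 72 and D(102): 174
merge 104 and 174: 278
G sits 3 levels below the root, so its codeword is 3 bits.

3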